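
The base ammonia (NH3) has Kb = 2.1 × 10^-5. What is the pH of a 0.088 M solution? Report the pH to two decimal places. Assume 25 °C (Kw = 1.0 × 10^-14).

pH = 11.13

NH3 + H2O ⇌ NH4+ + OH-
Kb = [OH-]²/(0.088 − [OH-]) = 2.1 × 10^-5
Neglecting [OH-] in the denominator: [OH-] = √(2.1 × 10^-5 × 0.088) = 1.36 × 10^-3 M
Check: 1.5% ionized — well under 5%, approximation valid.
pOH = 2.87, so pH = 14.00 − pOH = 11.13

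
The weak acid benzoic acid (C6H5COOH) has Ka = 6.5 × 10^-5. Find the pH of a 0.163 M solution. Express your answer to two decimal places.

C6H5COOH ⇌ C6H5COO- + H+
From the ICE table, Ka = x²/(0.163 − x) = 6.5 × 10^-5.
Assume x ≪ 0.163: x ≈ √(6.5 × 10^-5 × 0.163) = 3.25 × 10^-3 M
pH = −log[H+] = −log(3.25 × 10^-3) = 2.49

pH = 2.49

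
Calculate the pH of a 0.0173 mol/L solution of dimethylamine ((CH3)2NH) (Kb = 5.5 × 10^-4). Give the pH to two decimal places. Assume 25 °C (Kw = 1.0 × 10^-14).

pH = 11.45

(CH3)2NH + H2O ⇌ (CH3)2NH2+ + OH-
From the ICE table, Kb = x²/(0.0173 − x) = 5.5 × 10^-4.
x is not negligible relative to C₀; solve x² + 0.00055·x − 9.51e-06 = 0.
x = [−0.00055 + √(0.00055² + 3.81e-05)]/2 = 2.82 × 10^-3 M
pOH = −log(2.82 × 10^-3) = 2.55; pH = 14.00 − 2.55 = 11.45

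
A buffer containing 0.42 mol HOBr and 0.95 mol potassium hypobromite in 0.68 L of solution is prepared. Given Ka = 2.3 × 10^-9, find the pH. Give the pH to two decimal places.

pKa = −log(2.3 × 10^-9) = 8.638
Henderson–Hasselbalch: pH = pKa + log([OBr-]/[HOBr]) = 8.638 + log(0.95/0.42)
pH = 8.638 + (+0.354) = 8.99

pH = 8.99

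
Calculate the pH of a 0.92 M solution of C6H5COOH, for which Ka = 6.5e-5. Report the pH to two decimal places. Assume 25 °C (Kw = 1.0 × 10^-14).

pH = 2.11

C6H5COOH ⇌ C6H5COO- + H+
Ka = x²/(0.92 − x) = 6.5 × 10^-5
Assume x ≪ 0.92: x ≈ √(6.5 × 10^-5 × 0.92) = 7.73 × 10^-3 M
pH = −log[H+] = −log(7.73 × 10^-3) = 2.11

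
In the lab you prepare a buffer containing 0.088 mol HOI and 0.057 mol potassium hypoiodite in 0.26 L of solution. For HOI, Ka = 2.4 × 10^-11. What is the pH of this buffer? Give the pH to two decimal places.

pH = 10.43

pKa = −log(2.4 × 10^-11) = 10.620
Henderson–Hasselbalch: pH = pKa + log([OI-]/[HOI]) = 10.620 + log(0.057/0.088)
pH = 10.620 + (-0.189) = 10.43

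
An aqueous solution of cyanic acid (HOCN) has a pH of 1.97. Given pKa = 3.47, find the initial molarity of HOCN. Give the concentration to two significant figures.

[H+] = 10^(-1.97) = 1.07 × 10^-2 M = x
Ka = 10^(−3.47) = 3.39 × 10^-4
Ka = x²/(C₀ − x) ⇒ C₀ = x + x²/Ka
C₀ = 1.07 × 10^-2 + (1.07 × 10^-2)²/(3.39 × 10^-4) = 3.48 × 10^-1 M

C₀ = 3.5 × 10^-1 M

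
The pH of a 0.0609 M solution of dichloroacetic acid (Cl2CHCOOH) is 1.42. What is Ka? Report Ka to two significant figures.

Ka = 6.3 × 10^-2

[H+] = 10^(-1.42) = 3.80 × 10^-2 M
At equilibrium [HA] = 0.0609 − 3.80 × 10^-2 = 2.29 × 10^-2 M
Ka = [H+][A-]/[HA] = (3.80 × 10^-2)² / 2.29 × 10^-2 = 6.3 × 10^-2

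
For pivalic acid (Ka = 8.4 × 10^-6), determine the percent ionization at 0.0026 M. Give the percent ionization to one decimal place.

(CH3)3CCOOH ⇌ (CH3)3CCOO- + H+; let x = [H+] at equilibrium.
Solve x² + 8.4e-06x − 2.18e-08 = 0 → x = 1.44 × 10^-4 M
% ionization = x/C₀ × 100% = 1.44 × 10^-4/0.0026 × 100% = 5.5%

5.5%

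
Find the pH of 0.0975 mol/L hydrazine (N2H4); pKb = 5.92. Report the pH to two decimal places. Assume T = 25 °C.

N2H4 + H2O ⇌ N2H5+ + OH-
Kb = 10^(−5.92) = 1.20 × 10^-6
Kb = [OH-]²/(0.0975 − [OH-]) = 1.20 × 10^-6
Neglecting [OH-] in the denominator: [OH-] = √(1.20 × 10^-6 × 0.0975) = 3.42 × 10^-4 M
Check: 0.35% ionized — well under 5%, approximation valid.
pOH = 3.47, so pH = 14.00 − pOH = 10.53

pH = 10.53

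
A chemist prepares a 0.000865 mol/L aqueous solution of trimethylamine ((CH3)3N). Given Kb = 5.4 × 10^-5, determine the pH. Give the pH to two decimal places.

pH = 10.28

(CH3)3N + H2O ⇌ (CH3)3NH+ + OH-
Kb = x²/(0.000865 − x) = 5.4 × 10^-5
x is not negligible relative to C₀; solve x² + 5.4e-05·x − 4.67e-08 = 0.
x = [−5.4e-05 + √(5.4e-05² + 1.87e-07)]/2 = 1.91 × 10^-4 M
pOH = −log(1.91 × 10^-4) = 3.72; pH = 14.00 − 3.72 = 10.28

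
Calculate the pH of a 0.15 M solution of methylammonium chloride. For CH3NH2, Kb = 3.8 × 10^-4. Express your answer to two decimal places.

CH3NH3+ is the conjugate acid of the weak base CH3NH2.
Ka = Kw/Kb = 1.0×10^-14 / 3.8 × 10^-4 = 2.63 × 10^-11
Ka = [H+]²/(0.15 − [H+]) = 2.63 × 10^-11
Assume [H+] ≪ 0.15: [H+] ≈ √(2.63 × 10^-11 × 0.15) = 1.99 × 10^-6 M
([H+]/C₀ = 0.0013% < 5%, so the approximation holds.)
pH = −log(1.99 × 10^-6) = 5.70

pH = 5.70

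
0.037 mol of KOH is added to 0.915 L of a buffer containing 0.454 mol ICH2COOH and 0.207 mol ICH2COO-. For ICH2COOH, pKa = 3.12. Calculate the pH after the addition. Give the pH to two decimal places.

pH = 2.89

After neutralization: n(ICH2COOH) = 0.417 mol, n(ICH2COO-) = 0.244 mol.
pH = pKa + log([A⁻]/[HA]) = 3.12 + log(0.244/0.417) = 3.12 -0.233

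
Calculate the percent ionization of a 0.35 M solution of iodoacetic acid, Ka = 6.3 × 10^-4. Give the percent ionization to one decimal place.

4.2%

ICH2COOH ⇌ ICH2COO- + H+; let x = [H+] at equilibrium.
x ≈ √(Ka·C₀) = √(6.3 × 10^-4 × 0.35) = 1.48 × 10^-2 M
Fraction ionized = 1.48 × 10^-2 / 0.35 = 0.0423 → 4.2%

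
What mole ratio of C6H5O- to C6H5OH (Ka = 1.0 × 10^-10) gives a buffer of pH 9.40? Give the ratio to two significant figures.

pKa = -log(1.0 × 10^-10) = 10.000
pH = pKa + log(r) ⇒ log(r) = 9.40 − 10.000 = -0.600
r = [C6H5O-]/[C6H5OH] = 10^(-0.600) = 0.251

ratio = 0.25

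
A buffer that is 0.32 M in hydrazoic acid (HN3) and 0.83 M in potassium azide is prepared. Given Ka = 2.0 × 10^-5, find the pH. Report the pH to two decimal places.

pH = 5.11

pKa = −log(2.0 × 10^-5) = 4.699
pH = pKa + log([A⁻]/[HA]) = 4.699 + log(0.83/0.32)
pH = 4.699 + (+0.414) = 5.11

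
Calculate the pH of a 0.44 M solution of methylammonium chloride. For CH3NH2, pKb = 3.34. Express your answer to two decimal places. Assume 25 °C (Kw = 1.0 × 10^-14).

pH = 5.51

CH3NH3+ is the conjugate acid of the weak base CH3NH2.
Kb = 10^(−3.34) = 4.57 × 10^-4
Ka = Kw/Kb = 1.0×10^-14 / 4.57 × 10^-4 = 2.19 × 10^-11
Ka = [H+]²/(0.44 − [H+]) = 2.19 × 10^-11
Assume [H+] ≪ 0.44: [H+] ≈ √(2.19 × 10^-11 × 0.44) = 3.10 × 10^-6 M
pH = −log[H+] = −log(3.10 × 10^-6) = 5.51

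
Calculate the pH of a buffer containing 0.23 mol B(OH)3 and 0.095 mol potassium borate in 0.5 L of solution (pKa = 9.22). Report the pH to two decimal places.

Henderson–Hasselbalch: pH = pKa + log([B(OH)4-]/[B(OH)3]) = 9.22 + log(0.095/0.23)
pH = 9.22 + (-0.384) = 8.84

pH = 8.84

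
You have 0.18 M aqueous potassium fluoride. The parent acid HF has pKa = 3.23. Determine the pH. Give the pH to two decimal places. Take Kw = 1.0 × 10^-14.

pH = 8.24

F- is the conjugate base of the weak acid HF.
Ka = 10^(−3.23) = 5.89 × 10^-4
Kb = Kw/Ka = 1.0×10^-14 / 5.89 × 10^-4 = 1.70 × 10^-11
Let x = [OH-] at equilibrium. Kb = x²/(0.18 − x).
Neglecting x in the denominator: x = √(1.70 × 10^-11 × 0.18) = 1.75 × 10^-6 M
pOH = 5.76, so pH = 14.00 − pOH = 8.24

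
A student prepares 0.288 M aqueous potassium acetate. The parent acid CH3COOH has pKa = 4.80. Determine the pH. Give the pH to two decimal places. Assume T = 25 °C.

pH = 9.13

CH3COO- is the conjugate base of the weak acid CH3COOH.
Ka = 10^(−4.80) = 1.58 × 10^-5
Kb = Kw/Ka = 1.0×10^-14 / 1.58 × 10^-5 = 6.33 × 10^-10
From the ICE table, Kb = [OH-]²/(0.288 − [OH-]) = 6.33 × 10^-10.
Since Kb ≪ C₀, [OH-] ≈ √(Kb·C₀) = 1.35 × 10^-5 M.
pOH = 4.87, so pH = 14.00 − pOH = 9.13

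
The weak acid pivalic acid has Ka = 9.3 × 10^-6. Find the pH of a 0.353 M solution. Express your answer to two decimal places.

(CH3)3CCOOH ⇌ (CH3)3CCOO- + H+
Let x = [H+] at equilibrium. Ka = x²/(0.353 − x).
Since Ka ≪ C₀, x ≈ √(Ka·C₀) = 1.81 × 10^-3 M.
(x/C₀ = 0.51% < 5%, so the approximation holds.)
pH = −log(1.81 × 10^-3) = 2.74

pH = 2.74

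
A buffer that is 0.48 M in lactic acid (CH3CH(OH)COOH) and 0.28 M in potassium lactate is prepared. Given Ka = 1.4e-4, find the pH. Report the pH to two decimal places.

pH = 3.62

pKa = −log(1.4 × 10^-4) = 3.854
Henderson–Hasselbalch: pH = pKa + log([CH3CH(OH)COO-]/[CH3CH(OH)COOH]) = 3.854 + log(0.28/0.48)
pH = 3.854 + (-0.234) = 3.62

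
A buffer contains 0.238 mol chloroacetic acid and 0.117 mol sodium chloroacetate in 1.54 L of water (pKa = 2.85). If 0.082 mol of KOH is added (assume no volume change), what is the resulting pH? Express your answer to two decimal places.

After neutralization: n(ClCH2COOH) = 0.156 mol, n(ClCH2COO-) = 0.199 mol.
pH = pKa + log([A⁻]/[HA]) = 2.85 + log(0.199/0.156) = 2.85 +0.106

pH = 2.96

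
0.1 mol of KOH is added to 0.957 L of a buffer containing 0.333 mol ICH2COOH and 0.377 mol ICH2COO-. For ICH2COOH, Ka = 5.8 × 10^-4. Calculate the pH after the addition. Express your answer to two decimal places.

After neutralization: n(ICH2COOH) = 0.233 mol, n(ICH2COO-) = 0.477 mol.
pKa = −log(5.8 × 10^-4) = 3.237
Henderson–Hasselbalch with mole ratio 0.477/0.233: pH = 3.237 + (+0.311)

pH = 3.55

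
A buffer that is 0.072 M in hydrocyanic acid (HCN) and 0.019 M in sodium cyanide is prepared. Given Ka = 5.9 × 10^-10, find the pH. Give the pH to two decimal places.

pKa = −log(5.9 × 10^-10) = 9.229
pH = pKa + log([A⁻]/[HA]) = 9.229 + log(0.019/0.072)
pH = 9.229 + (-0.579) = 8.65

pH = 8.65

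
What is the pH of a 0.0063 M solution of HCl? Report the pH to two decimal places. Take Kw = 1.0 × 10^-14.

pH = 2.20

HCl is a strong acid and dissociates completely, so [H+] = 0.0063 M.
pH = -log(0.0063) = 2.20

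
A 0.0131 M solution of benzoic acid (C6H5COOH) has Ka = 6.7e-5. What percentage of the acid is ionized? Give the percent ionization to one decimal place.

C6H5COOH ⇌ C6H5COO- + H+; let x = [H+] at equilibrium.
Solve x² + 6.7e-05x − 8.78e-07 = 0 → x = 9.04 × 10^-4 M
Fraction ionized = 9.04 × 10^-4 / 0.0131 = 0.0690 → 6.9%

6.9%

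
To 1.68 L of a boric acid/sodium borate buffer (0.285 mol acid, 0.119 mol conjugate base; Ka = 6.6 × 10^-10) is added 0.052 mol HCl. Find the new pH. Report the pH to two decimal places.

After neutralization: n(B(OH)3) = 0.337 mol, n(B(OH)4-) = 0.067 mol.
pKa = −log(6.6 × 10^-10) = 9.180
Henderson–Hasselbalch with mole ratio 0.067/0.337: pH = 9.180 + (-0.702)

pH = 8.48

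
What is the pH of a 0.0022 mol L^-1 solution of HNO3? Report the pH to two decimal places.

pH = 2.66

HNO3 is a strong acid and dissociates completely, so [H+] = 0.0022 M.
pH = -log(0.0022) = 2.66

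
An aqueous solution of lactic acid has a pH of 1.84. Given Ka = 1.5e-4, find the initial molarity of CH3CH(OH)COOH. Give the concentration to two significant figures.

C₀ = 1.4 M

[H+] = 10^(-1.84) = 1.45 × 10^-2 M = x
Ka = x²/(C₀ − x) ⇒ C₀ = x + x²/Ka
C₀ = 1.45 × 10^-2 + (1.45 × 10^-2)²/(1.5 × 10^-4) = 1.42 M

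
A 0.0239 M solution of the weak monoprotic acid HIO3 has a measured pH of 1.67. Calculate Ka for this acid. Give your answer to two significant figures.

Ka = 1.8 × 10^-1

[H+] = 10^(-1.67) = 2.14 × 10^-2 M
At equilibrium [HA] = 0.0239 − 2.14 × 10^-2 = 2.50 × 10^-3 M
Ka = [H+][A-]/[HA] = (2.14 × 10^-2)² / 2.50 × 10^-3 = 1.8 × 10^-1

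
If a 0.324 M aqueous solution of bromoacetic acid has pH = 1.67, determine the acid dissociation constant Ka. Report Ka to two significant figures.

[H+] = 10^(-1.67) = 2.14 × 10^-2 M
At equilibrium [HA] = 0.324 − 2.14 × 10^-2 = 3.03 × 10^-1 M
Ka = [H+][A-]/[HA] = (2.14 × 10^-2)² / 3.03 × 10^-1 = 1.5 × 10^-3

Ka = 1.5 × 10^-3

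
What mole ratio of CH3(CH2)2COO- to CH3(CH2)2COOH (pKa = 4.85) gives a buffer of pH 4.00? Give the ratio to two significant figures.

pH = pKa + log(r) ⇒ log(r) = 4.00 − 4.85 = -0.85
r = [CH3(CH2)2COO-]/[CH3(CH2)2COOH] = 10^(-0.85) = 0.141

ratio = 0.14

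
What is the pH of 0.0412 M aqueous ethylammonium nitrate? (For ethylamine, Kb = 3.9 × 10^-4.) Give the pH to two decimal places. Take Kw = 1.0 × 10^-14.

pH = 5.99

C2H5NH3+ is the conjugate acid of the weak base C2H5NH2.
Ka = Kw/Kb = 1.0×10^-14 / 3.9 × 10^-4 = 2.56 × 10^-11
From the ICE table, Ka = [H+]²/(0.0412 − [H+]) = 2.56 × 10^-11.
Neglecting [H+] in the denominator: [H+] = √(2.56 × 10^-11 × 0.0412) = 1.03 × 10^-6 M
([H+]/C₀ = 0.0025% < 5%, so the approximation holds.)
pH = −log[H+] = −log(1.03 × 10^-6) = 5.99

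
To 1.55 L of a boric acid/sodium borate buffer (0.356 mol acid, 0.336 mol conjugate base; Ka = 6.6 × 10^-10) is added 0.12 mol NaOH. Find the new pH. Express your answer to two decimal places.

pH = 9.47

OH- converts B(OH)3 to B(OH)4-: B(OH)3 → 0.236 mol, B(OH)4- → 0.456 mol.
pKa = −log(6.6 × 10^-10) = 9.180
pH = pKa + log(n_B(OH)4-/n_B(OH)3) = 9.180 + log(0.456/0.236) = 9.180 + (+0.286)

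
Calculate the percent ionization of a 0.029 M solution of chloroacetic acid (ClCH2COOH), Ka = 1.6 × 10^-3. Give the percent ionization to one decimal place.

20.9%

ClCH2COOH ⇌ ClCH2COO- + H+; let x = [H+] at equilibrium.
Solve x² + 0.0016x − 4.64e-05 = 0 → x = 6.06 × 10^-3 M
Fraction ionized = 6.06 × 10^-3 / 0.029 = 0.2090 → 20.9%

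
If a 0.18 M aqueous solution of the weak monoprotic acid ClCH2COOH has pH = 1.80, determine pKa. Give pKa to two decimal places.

[H+] = 10^(-1.80) = 1.58 × 10^-2 M
At equilibrium [HA] = 0.18 − 1.58 × 10^-2 = 1.64 × 10^-1 M
Ka = [H+][A-]/[HA] = (1.58 × 10^-2)² / 1.64 × 10^-1 = 1.52 × 10^-3
pKa = -log(1.52 × 10^-3) = 2.82

pKa = 2.82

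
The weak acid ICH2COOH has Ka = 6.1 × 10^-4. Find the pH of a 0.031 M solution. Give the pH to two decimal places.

pH = 2.39

ICH2COOH ⇌ ICH2COO- + H+
From the ICE table, Ka = [H+]²/(0.031 − [H+]) = 6.1 × 10^-4.
[H+] is not negligible relative to C₀; solve [H+]² + 0.00061·[H+] − 1.89e-05 = 0.
[H+] = (−Ka + √(Ka² + 4·Ka·C₀))/2 = 4.05 × 10^-3 M
pH = −log[H+] = −log(4.05 × 10^-3) = 2.39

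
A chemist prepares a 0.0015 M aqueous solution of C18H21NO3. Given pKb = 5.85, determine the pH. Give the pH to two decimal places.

pH = 9.66

C18H21NO3 + H2O ⇌ C18H22NO3+ + OH-
Kb = 10^(−5.85) = 1.41 × 10^-6
Kb = x²/(0.0015 − x) = 1.41 × 10^-6
Since Kb ≪ C₀, x ≈ √(Kb·C₀) = 4.60 × 10^-5 M.
pOH = 4.34, so pH = 14.00 − pOH = 9.66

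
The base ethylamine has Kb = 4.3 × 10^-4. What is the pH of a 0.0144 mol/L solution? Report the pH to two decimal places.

C2H5NH2 + H2O ⇌ C2H5NH3+ + OH-
From the ICE table, Kb = [OH-]²/(0.0144 − [OH-]) = 4.3 × 10^-4.
Here C₀/Kb ≈ 33.5, so the small-[OH-] approximation fails. Use the quadratic:
[OH-] = (−Kb + √(Kb² + 4·Kb·C₀))/2 = 2.28 × 10^-3 M
pOH = −log(2.28 × 10^-3) = 2.64; pH = 14.00 − 2.64 = 11.36

pH = 11.36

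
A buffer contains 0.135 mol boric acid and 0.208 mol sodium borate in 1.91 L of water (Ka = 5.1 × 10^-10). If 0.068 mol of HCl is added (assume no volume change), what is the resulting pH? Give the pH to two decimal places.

pH = 9.13

Added H+ converts B(OH)4- to B(OH)3: B(OH)3 → 0.203 mol, B(OH)4- → 0.14 mol.
pKa = −log(5.1 × 10^-10) = 9.292
pH = pKa + log([A⁻]/[HA]) = 9.292 + log(0.14/0.203) = 9.292 -0.161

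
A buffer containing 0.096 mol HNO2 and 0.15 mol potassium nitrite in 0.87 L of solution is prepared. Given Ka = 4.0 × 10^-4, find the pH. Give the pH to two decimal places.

pH = 3.59

pKa = −log(4.0 × 10^-4) = 3.398
Using pH = pKa + log([base]/[acid]) with [base]/[acid] = 0.15/0.096:
pH = 3.398 + (+0.194) = 3.59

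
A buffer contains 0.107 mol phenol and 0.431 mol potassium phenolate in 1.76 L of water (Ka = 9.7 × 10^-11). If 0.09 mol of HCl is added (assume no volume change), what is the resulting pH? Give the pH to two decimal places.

Added H+ converts C6H5O- to C6H5OH: C6H5OH → 0.197 mol, C6H5O- → 0.341 mol.
pKa = −log(9.7 × 10^-11) = 10.013
pH = pKa + log([A⁻]/[HA]) = 10.013 + log(0.341/0.197) = 10.013 +0.238

pH = 10.25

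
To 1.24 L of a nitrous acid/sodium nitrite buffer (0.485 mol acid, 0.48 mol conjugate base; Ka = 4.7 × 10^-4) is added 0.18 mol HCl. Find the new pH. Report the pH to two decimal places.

After neutralization: n(HNO2) = 0.665 mol, n(NO2-) = 0.3 mol.
pKa = −log(4.7 × 10^-4) = 3.328
pH = pKa + log([A⁻]/[HA]) = 3.328 + log(0.3/0.665) = 3.328 -0.346

pH = 2.98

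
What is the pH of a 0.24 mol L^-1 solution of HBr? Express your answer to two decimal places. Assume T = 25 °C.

pH = 0.62

HBr is a strong acid and dissociates completely, so [H+] = 0.24 M.
pH = -log(0.24) = 0.62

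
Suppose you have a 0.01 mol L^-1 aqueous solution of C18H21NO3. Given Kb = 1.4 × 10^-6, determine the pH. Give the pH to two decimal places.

pH = 10.07

C18H21NO3 + H2O ⇌ C18H22NO3+ + OH-
Kb = x²/(0.01 − x) = 1.4 × 10^-6
Assume x ≪ 0.01: x ≈ √(1.4 × 10^-6 × 0.01) = 1.18 × 10^-4 M
(x/C₀ = 1.2% < 5%, so the approximation holds.)
pOH = 3.93, so pH = 14.00 − pOH = 10.07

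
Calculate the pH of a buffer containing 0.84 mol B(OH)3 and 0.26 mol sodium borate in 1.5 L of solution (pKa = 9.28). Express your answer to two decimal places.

Henderson–Hasselbalch: pH = pKa + log([B(OH)4-]/[B(OH)3]) = 9.28 + log(0.26/0.84)
pH = 9.28 + (-0.509) = 8.77

pH = 8.77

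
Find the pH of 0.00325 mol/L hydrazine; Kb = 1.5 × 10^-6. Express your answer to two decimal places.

pH = 9.84

N2H4 + H2O ⇌ N2H5+ + OH-
Kb = x²/(0.00325 − x) = 1.5 × 10^-6
Assume x ≪ 0.00325: x ≈ √(1.5 × 10^-6 × 0.00325) = 6.98 × 10^-5 M
(x/C₀ = 2.1% < 5%, so the approximation holds.)
pOH = −log(6.98 × 10^-5) = 4.16; pH = 14.00 − 4.16 = 9.84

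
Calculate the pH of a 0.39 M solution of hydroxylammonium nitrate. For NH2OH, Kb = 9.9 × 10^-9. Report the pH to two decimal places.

NH3OH+ is the conjugate acid of the weak base NH2OH.
Ka = Kw/Kb = 1.0×10^-14 / 9.9 × 10^-9 = 1.01 × 10^-6
Ka = [H+]²/(0.39 − [H+]) = 1.01 × 10^-6
Since Ka ≪ C₀, [H+] ≈ √(Ka·C₀) = 6.28 × 10^-4 M.
pH = −log(6.28 × 10^-4) = 3.20

pH = 3.20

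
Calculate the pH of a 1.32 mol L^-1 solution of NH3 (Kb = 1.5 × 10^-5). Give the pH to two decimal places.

pH = 11.65

NH3 + H2O ⇌ NH4+ + OH-
Kb = [OH-]²/(1.32 − [OH-]) = 1.5 × 10^-5
Since Kb ≪ C₀, [OH-] ≈ √(Kb·C₀) = 4.45 × 10^-3 M.
([OH-]/C₀ = 0.34% < 5%, so the approximation holds.)
pOH = 2.35, so pH = 14.00 − pOH = 11.65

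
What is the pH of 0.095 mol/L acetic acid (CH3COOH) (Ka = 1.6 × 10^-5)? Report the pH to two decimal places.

CH3COOH ⇌ CH3COO- + H+
Ka = x²/(0.095 − x) = 1.6 × 10^-5
Neglecting x in the denominator: x = √(1.6 × 10^-5 × 0.095) = 1.23 × 10^-3 M
pH = −log(1.23 × 10^-3) = 2.91

pH = 2.91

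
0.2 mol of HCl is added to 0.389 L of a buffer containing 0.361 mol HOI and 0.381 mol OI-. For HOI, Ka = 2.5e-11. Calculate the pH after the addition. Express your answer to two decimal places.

pH = 10.11

After neutralization: n(HOI) = 0.561 mol, n(OI-) = 0.181 mol.
pKa = −log(2.5 × 10^-11) = 10.602
pH = pKa + log(n_OI-/n_HOI) = 10.602 + log(0.181/0.561) = 10.602 + (-0.491)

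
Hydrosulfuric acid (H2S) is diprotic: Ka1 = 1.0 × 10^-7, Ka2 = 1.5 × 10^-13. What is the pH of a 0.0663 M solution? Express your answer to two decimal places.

Ka1 ≫ Ka2, so treat the first dissociation as the only significant source of H+.
Ka1 = x²/(0.0663 − x) = 1.0 × 10^-7
x ≈ √(1.0 × 10^-7 × 0.0663) = 8.14 × 10^-5 M
pH = −log(8.14 × 10^-5) = 4.09

pH = 4.09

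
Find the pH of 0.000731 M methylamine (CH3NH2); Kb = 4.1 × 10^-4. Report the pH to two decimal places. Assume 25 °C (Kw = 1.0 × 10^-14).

pH = 10.58

CH3NH2 + H2O ⇌ CH3NH3+ + OH-
Kb = x²/(0.000731 − x) = 4.1 × 10^-4
Here C₀/Kb ≈ 1.78, so the small-x approximation fails. Use the quadratic:
x = (−Kb + √(Kb² + 4·Kb·C₀))/2 = 3.80 × 10^-4 M
pOH = 3.42, so pH = 14.00 − pOH = 10.58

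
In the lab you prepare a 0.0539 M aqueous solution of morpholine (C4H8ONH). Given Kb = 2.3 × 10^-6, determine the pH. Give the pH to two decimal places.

C4H8ONH + H2O ⇌ C4H8ONH2+ + OH-
Kb = [OH-]²/(0.0539 − [OH-]) = 2.3 × 10^-6
Since Kb ≪ C₀, [OH-] ≈ √(Kb·C₀) = 3.52 × 10^-4 M.
([OH-]/C₀ = 0.65% < 5%, so the approximation holds.)
pOH = 3.45, so pH = 14.00 − pOH = 10.55

pH = 10.55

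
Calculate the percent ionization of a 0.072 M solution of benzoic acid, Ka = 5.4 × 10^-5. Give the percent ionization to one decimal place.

C6H5COOH ⇌ C6H5COO- + H+; let x = [H+] at equilibrium.
x ≈ √(Ka·C₀) = √(5.4 × 10^-5 × 0.072) = 1.97 × 10^-3 M
% ionization = x/C₀ × 100% = 1.97 × 10^-3/0.072 × 100% = 2.7%

2.7%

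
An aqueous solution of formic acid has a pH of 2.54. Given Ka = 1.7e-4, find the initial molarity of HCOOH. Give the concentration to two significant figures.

[H+] = 10^(-2.54) = 2.88 × 10^-3 M = x
Ka = x²/(C₀ − x) ⇒ C₀ = x + x²/Ka
C₀ = 2.88 × 10^-3 + (2.88 × 10^-3)²/(1.7 × 10^-4) = 5.17 × 10^-2 M

C₀ = 5.2 × 10^-2 M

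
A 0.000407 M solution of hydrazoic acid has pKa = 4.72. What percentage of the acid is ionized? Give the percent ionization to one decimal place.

HN3 ⇌ N3- + H+; let x = [H+] at equilibrium.
Ka = 10^(−4.72) = 1.91 × 10^-5
Ka = x²/(C₀ − x); solving the quadratic gives x = 7.91 × 10^-5 M.
% ionization = x/C₀ × 100% = 7.91 × 10^-5/0.000407 × 100% = 19.4%

19.4%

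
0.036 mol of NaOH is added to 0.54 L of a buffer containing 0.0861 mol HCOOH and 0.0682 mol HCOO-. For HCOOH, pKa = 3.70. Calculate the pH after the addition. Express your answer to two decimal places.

OH- converts HCOOH to HCOO-: HCOOH → 0.0501 mol, HCOO- → 0.104 mol.
pH = pKa + log([A⁻]/[HA]) = 3.70 + log(0.104/0.0501) = 3.70 +0.317

pH = 4.02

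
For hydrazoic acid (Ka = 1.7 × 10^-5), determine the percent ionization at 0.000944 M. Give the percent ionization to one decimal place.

HN3 ⇌ N3- + H+; let x = [H+] at equilibrium.
Ka = x²/(C₀ − x); solving the quadratic gives x = 1.18 × 10^-4 M.
% ionization = x/C₀ × 100% = 1.18 × 10^-4/0.000944 × 100% = 12.5%

12.5%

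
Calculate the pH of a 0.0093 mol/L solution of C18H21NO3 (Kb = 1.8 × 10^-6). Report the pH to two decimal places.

pH = 10.11

C18H21NO3 + H2O ⇌ C18H22NO3+ + OH-
From the ICE table, Kb = [OH-]²/(0.0093 − [OH-]) = 1.8 × 10^-6.
Assume [OH-] ≪ 0.0093: [OH-] ≈ √(1.8 × 10^-6 × 0.0093) = 1.29 × 10^-4 M
([OH-]/C₀ = 1.4% < 5%, so the approximation holds.)
pOH = 3.89, so pH = 14.00 − pOH = 10.11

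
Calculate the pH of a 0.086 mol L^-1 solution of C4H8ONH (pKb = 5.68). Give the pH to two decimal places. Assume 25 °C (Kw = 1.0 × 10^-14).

C4H8ONH + H2O ⇌ C4H8ONH2+ + OH-
Kb = 10^(−5.68) = 2.09 × 10^-6
From the ICE table, Kb = [OH-]²/(0.086 − [OH-]) = 2.09 × 10^-6.
Assume [OH-] ≪ 0.086: [OH-] ≈ √(2.09 × 10^-6 × 0.086) = 4.24 × 10^-4 M
Check: 0.49% ionized — well under 5%, approximation valid.
pOH = 3.37, so pH = 14.00 − pOH = 10.63

pH = 10.63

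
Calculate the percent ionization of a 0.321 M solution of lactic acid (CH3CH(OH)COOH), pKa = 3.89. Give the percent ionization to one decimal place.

2.0%

CH3CH(OH)COOH ⇌ CH3CH(OH)COO- + H+; let x = [H+] at equilibrium.
Ka = 10^(−3.89) = 1.29 × 10^-4
x ≈ √(Ka·C₀) = √(1.29 × 10^-4 × 0.321) = 6.43 × 10^-3 M
Fraction ionized = 6.43 × 10^-3 / 0.321 = 0.0200 → 2.0%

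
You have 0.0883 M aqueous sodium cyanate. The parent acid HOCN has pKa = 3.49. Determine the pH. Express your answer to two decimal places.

OCN- is the conjugate base of the weak acid HOCN.
Ka = 10^(−3.49) = 3.24 × 10^-4
Kb = Kw/Ka = 1.0×10^-14 / 3.24 × 10^-4 = 3.09 × 10^-11
From the ICE table, Kb = [OH-]²/(0.0883 − [OH-]) = 3.09 × 10^-11.
Since Kb ≪ C₀, [OH-] ≈ √(Kb·C₀) = 1.65 × 10^-6 M.
([OH-]/C₀ = 0.0019% < 5%, so the approximation holds.)
pOH = 5.78, so pH = 14.00 − pOH = 8.22

pH = 8.22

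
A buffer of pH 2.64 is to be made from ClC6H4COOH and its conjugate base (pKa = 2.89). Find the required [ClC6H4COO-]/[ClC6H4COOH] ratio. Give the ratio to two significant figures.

ratio = 0.56

pH = pKa + log(r) ⇒ log(r) = 2.64 − 2.89 = -0.25
r = [ClC6H4COO-]/[ClC6H4COOH] = 10^(-0.25) = 0.562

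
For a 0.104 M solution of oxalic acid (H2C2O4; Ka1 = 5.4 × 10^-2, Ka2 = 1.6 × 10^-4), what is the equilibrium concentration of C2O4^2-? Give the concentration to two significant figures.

1.6 × 10^-4 M

First ionization gives [H+] ≈ [HC2O4-] = 5.27 × 10^-2 M.
Second step: Ka2 = [H+][C2O4^2-]/[HC2O4-] ≈ [C2O4^2-] (since [H+] ≈ [HC2O4-]).
So [C2O4^2-] ≈ Ka2.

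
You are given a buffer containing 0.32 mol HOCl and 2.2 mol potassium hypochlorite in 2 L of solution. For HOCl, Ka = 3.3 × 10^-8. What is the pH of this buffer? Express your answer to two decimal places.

pKa = −log(3.3 × 10^-8) = 7.481
Using pH = pKa + log([base]/[acid]) with [base]/[acid] = 2.2/0.32:
pH = 7.481 + (+0.837) = 8.32

pH = 8.32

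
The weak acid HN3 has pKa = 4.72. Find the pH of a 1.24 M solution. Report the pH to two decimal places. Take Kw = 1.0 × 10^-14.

HN3 ⇌ N3- + H+
Ka = 10^(−4.72) = 1.91 × 10^-5
From the ICE table, Ka = [H+]²/(1.24 − [H+]) = 1.91 × 10^-5.
Since Ka ≪ C₀, [H+] ≈ √(Ka·C₀) = 4.87 × 10^-3 M.
Check: 0.39% ionized — well under 5%, approximation valid.
pH = −log(4.87 × 10^-3) = 2.31

pH = 2.31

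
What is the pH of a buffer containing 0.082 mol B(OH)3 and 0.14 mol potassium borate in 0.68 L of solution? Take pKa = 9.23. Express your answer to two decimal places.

Henderson–Hasselbalch: pH = pKa + log([B(OH)4-]/[B(OH)3]) = 9.23 + log(0.14/0.082)
pH = 9.23 + (+0.232) = 9.46

pH = 9.46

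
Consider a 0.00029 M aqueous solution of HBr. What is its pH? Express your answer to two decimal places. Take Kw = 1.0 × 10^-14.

pH = 3.54

HBr is a strong acid and dissociates completely, so [H+] = 0.00029 M.
pH = -log(0.00029) = 3.54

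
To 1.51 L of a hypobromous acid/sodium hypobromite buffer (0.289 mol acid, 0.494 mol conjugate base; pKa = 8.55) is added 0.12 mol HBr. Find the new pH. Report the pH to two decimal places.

pH = 8.51

Added H+ converts OBr- to HOBr: HOBr → 0.409 mol, OBr- → 0.374 mol.
pH = pKa + log(n_OBr-/n_HOBr) = 8.55 + log(0.374/0.409) = 8.55 + (-0.039)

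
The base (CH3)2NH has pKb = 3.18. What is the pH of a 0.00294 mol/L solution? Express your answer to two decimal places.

pH = 11.04

(CH3)2NH + H2O ⇌ (CH3)2NH2+ + OH-
Kb = 10^(−3.18) = 6.61 × 10^-4
Kb = [OH-]²/(0.00294 − [OH-]) = 6.61 × 10^-4
Here C₀/Kb ≈ 4.45, so the small-[OH-] approximation fails. Use the quadratic:
[OH-] = (−Kb + √(Kb² + 4·Kb·C₀))/2 = 1.10 × 10^-3 M
pOH = 2.96, so pH = 14.00 − pOH = 11.04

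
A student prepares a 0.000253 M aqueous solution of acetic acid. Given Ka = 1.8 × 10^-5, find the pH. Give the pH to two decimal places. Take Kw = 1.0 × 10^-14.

pH = 4.23

CH3COOH ⇌ CH3COO- + H+
Ka = [H+]²/(0.000253 − [H+]) = 1.8 × 10^-5
Here C₀/Ka ≈ 14.1, so the small-[H+] approximation fails. Use the quadratic:
[H+] = (−Ka + √(Ka² + 4·Ka·C₀))/2 = 5.91 × 10^-5 M
pH = −log(5.91 × 10^-5) = 4.23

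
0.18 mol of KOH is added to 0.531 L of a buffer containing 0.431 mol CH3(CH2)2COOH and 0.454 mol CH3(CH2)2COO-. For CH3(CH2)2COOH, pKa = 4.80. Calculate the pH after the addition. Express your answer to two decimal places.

pH = 5.20

After neutralization: n(CH3(CH2)2COOH) = 0.251 mol, n(CH3(CH2)2COO-) = 0.634 mol.
pH = pKa + log(n_CH3(CH2)2COO-/n_CH3(CH2)2COOH) = 4.80 + log(0.634/0.251) = 4.80 + (+0.402)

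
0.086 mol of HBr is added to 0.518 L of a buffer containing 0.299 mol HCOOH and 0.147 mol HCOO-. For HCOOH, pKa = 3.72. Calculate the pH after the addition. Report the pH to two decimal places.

pH = 2.92

Added H+ converts HCOO- to HCOOH: HCOOH → 0.385 mol, HCOO- → 0.061 mol.
Henderson–Hasselbalch with mole ratio 0.061/0.385: pH = 3.72 + (-0.800)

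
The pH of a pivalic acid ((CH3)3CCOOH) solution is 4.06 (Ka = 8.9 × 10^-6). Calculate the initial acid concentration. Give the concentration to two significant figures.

C₀ = 9.4 × 10^-4 M

[H+] = 10^(-4.06) = 8.71 × 10^-5 M = x
Ka = x²/(C₀ − x) ⇒ C₀ = x + x²/Ka
C₀ = 8.71 × 10^-5 + (8.71 × 10^-5)²/(8.9 × 10^-6) = 9.40 × 10^-4 M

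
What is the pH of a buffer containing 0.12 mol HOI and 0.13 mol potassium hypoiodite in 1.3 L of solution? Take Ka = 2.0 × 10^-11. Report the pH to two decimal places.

pKa = −log(2.0 × 10^-11) = 10.699
Henderson–Hasselbalch: pH = pKa + log([OI-]/[HOI]) = 10.699 + log(0.13/0.12)
pH = 10.699 + (+0.035) = 10.73

pH = 10.73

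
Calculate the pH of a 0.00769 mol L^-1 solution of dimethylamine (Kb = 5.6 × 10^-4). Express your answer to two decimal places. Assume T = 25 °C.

(CH3)2NH + H2O ⇌ (CH3)2NH2+ + OH-
Let x = [OH-] at equilibrium. Kb = x²/(0.00769 − x).
Here C₀/Kb ≈ 13.7, so the small-x approximation fails. Use the quadratic:
x = (−Kb + √(Kb² + 4·Kb·C₀))/2 = 1.81 × 10^-3 M
pOH = 2.74, so pH = 14.00 − pOH = 11.26

pH = 11.26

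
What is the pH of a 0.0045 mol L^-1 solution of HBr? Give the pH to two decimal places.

pH = 2.35

HBr is a strong acid and dissociates completely, so [H+] = 0.0045 M.
pH = -log(0.0045) = 2.35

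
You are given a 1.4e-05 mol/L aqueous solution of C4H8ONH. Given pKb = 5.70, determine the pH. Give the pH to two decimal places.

C4H8ONH + H2O ⇌ C4H8ONH2+ + OH-
Kb = 10^(−5.70) = 2.00 × 10^-6
Let x = [OH-] at equilibrium. Kb = x²/(1.4e-05 − x).
Here C₀/Kb ≈ 7, so the small-x approximation fails. Use the quadratic:
x = (−Kb + √(Kb² + 4·Kb·C₀))/2 = 4.39 × 10^-6 M
pOH = −log(4.39 × 10^-6) = 5.36; pH = 14.00 − 5.36 = 8.64

pH = 8.64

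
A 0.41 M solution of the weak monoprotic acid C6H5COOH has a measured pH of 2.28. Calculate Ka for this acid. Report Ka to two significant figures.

Ka = 6.8 × 10^-5

[H+] = 10^(-2.28) = 5.25 × 10^-3 M
At equilibrium [HA] = 0.41 − 5.25 × 10^-3 = 4.05 × 10^-1 M
Ka = [H+][A-]/[HA] = (5.25 × 10^-3)² / 4.05 × 10^-1 = 6.8 × 10^-5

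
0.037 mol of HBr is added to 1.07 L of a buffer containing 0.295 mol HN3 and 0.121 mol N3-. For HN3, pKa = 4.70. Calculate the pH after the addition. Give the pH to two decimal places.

pH = 4.10

After neutralization: n(HN3) = 0.332 mol, n(N3-) = 0.084 mol.
pH = pKa + log(n_N3-/n_HN3) = 4.70 + log(0.084/0.332) = 4.70 + (-0.597)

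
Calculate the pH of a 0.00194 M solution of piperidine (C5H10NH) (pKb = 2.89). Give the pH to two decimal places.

pH = 11.03

C5H10NH + H2O ⇌ C5H10NH2+ + OH-
Kb = 10^(−2.89) = 1.29 × 10^-3
Kb = x²/(0.00194 − x) = 1.29 × 10^-3
x is not negligible relative to C₀; solve x² + 0.00129·x − 2.5e-06 = 0.
x = (−Kb + √(Kb² + 4·Kb·C₀))/2 = 1.06 × 10^-3 M
pOH = 2.97, so pH = 14.00 − pOH = 11.03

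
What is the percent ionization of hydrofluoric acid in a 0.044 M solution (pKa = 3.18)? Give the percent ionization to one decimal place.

11.5%

HF ⇌ F- + H+; let x = [H+] at equilibrium.
Ka = 10^(−3.18) = 6.61 × 10^-4
Ka = x²/(C₀ − x); solving the quadratic gives x = 5.07 × 10^-3 M.
Fraction ionized = 5.07 × 10^-3 / 0.044 = 0.1152 → 11.5%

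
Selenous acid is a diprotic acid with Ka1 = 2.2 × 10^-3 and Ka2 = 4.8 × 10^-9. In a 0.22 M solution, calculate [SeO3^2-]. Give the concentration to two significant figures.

First ionization gives [H+] ≈ [HSeO3-] = 2.09 × 10^-2 M.
Second step: Ka2 = [H+][SeO3^2-]/[HSeO3-] ≈ [SeO3^2-] (since [H+] ≈ [HSeO3-]).
So [SeO3^2-] ≈ Ka2.

4.8 × 10^-9 M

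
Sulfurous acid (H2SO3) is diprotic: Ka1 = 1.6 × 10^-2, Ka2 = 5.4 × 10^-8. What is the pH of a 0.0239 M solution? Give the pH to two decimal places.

pH = 1.88

Ka1 ≫ Ka2, so treat the first dissociation as the only significant source of H+.
Ka1 = x²/(0.0239 − x) = 1.6 × 10^-2
Solving the quadratic: x = (−Ka1 + √(Ka1² + 4·Ka1·C₀))/2 = 1.31 × 10^-2 M
pH = −log(1.31 × 10^-2) = 1.88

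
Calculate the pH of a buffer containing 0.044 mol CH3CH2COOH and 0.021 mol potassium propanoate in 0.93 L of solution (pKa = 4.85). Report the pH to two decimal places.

pH = 4.53

Henderson–Hasselbalch: pH = pKa + log([CH3CH2COO-]/[CH3CH2COOH]) = 4.85 + log(0.021/0.044)
pH = 4.85 + (-0.321) = 4.53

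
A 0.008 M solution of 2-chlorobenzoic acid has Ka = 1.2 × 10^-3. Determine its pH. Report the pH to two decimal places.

pH = 2.59

ClC6H4COOH ⇌ ClC6H4COO- + H+
Ka = x²/(0.008 − x) = 1.2 × 10^-3
Here C₀/Ka ≈ 6.67, so the small-x approximation fails. Use the quadratic:
x = [−0.0012 + √(0.0012² + 3.84e-05)]/2 = 2.56 × 10^-3 M
pH = −log(2.56 × 10^-3) = 2.59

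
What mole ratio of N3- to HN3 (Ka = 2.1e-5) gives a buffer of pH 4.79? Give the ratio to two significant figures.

ratio = 1.3

pKa = -log(2.1 × 10^-5) = 4.678
pH = pKa + log(r) ⇒ log(r) = 4.79 − 4.678 = +0.112
r = [N3-]/[HN3] = 10^(+0.112) = 1.29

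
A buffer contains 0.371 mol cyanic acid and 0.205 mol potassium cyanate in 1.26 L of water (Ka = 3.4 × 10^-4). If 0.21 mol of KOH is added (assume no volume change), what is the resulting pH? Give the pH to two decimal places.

pH = 3.88

After neutralization: n(HOCN) = 0.161 mol, n(OCN-) = 0.415 mol.
pKa = −log(3.4 × 10^-4) = 3.469
pH = pKa + log([A⁻]/[HA]) = 3.469 + log(0.415/0.161) = 3.469 +0.411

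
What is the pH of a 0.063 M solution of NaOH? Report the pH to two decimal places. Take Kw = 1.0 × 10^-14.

pH = 12.80

NaOH is a strong base; [OH-] = 0.063 M.
pOH = -log(0.063) = 1.20
pH = 14.00 - 1.20 = 12.80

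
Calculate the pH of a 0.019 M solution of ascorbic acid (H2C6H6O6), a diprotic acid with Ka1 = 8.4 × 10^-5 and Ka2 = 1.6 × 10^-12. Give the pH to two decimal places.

pH = 2.91

Ka1 ≫ Ka2, so treat the first dissociation as the only significant source of H+.
Ka1 = x²/(0.019 − x) = 8.4 × 10^-5
Solving the quadratic: x = (−Ka1 + √(Ka1² + 4·Ka1·C₀))/2 = 1.22 × 10^-3 M
pH = −log(1.22 × 10^-3) = 2.91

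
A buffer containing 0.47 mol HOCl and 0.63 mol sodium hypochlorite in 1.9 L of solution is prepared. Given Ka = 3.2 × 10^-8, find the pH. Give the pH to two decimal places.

pH = 7.62

pKa = −log(3.2 × 10^-8) = 7.495
Henderson–Hasselbalch: pH = pKa + log([OCl-]/[HOCl]) = 7.495 + log(0.63/0.47)
pH = 7.495 + (+0.127) = 7.62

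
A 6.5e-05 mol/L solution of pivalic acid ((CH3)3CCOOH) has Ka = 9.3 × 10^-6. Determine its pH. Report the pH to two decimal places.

(CH3)3CCOOH ⇌ (CH3)3CCOO- + H+
Ka = x²/(6.5e-05 − x) = 9.3 × 10^-6
x is not negligible relative to C₀; solve x² + 9.3e-06·x − 6.05e-10 = 0.
x = [−9.3e-06 + √(9.3e-06² + 2.42e-09)]/2 = 2.04 × 10^-5 M
pH = −log[H+] = −log(2.04 × 10^-5) = 4.69

pH = 4.69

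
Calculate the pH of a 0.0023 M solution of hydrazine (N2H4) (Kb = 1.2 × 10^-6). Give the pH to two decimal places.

pH = 9.72

N2H4 + H2O ⇌ N2H5+ + OH-
From the ICE table, Kb = x²/(0.0023 − x) = 1.2 × 10^-6.
Neglecting x in the denominator: x = √(1.2 × 10^-6 × 0.0023) = 5.25 × 10^-5 M
pOH = −log(5.25 × 10^-5) = 4.28; pH = 14.00 − 4.28 = 9.72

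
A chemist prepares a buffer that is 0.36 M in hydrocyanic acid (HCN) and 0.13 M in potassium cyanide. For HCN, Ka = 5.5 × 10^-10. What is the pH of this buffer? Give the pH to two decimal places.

pKa = −log(5.5 × 10^-10) = 9.260
pH = pKa + log([A⁻]/[HA]) = 9.260 + log(0.13/0.36)
pH = 9.260 + (-0.442) = 8.82

pH = 8.82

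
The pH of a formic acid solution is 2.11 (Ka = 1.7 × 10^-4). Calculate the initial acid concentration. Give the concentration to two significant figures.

[H+] = 10^(-2.11) = 7.76 × 10^-3 M = x
Ka = x²/(C₀ − x) ⇒ C₀ = x + x²/Ka
C₀ = 7.76 × 10^-3 + (7.76 × 10^-3)²/(1.7 × 10^-4) = 3.62 × 10^-1 M

C₀ = 3.6 × 10^-1 M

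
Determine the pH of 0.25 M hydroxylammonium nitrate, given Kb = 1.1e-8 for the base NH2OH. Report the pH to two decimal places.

NH3OH+ is the conjugate acid of the weak base NH2OH.
Ka = Kw/Kb = 1.0×10^-14 / 1.1 × 10^-8 = 9.09 × 10^-7
From the ICE table, Ka = x²/(0.25 − x) = 9.09 × 10^-7.
Assume x ≪ 0.25: x ≈ √(9.09 × 10^-7 × 0.25) = 4.77 × 10^-4 M
(x/C₀ = 0.19% < 5%, so the approximation holds.)
pH = −log[H+] = −log(4.77 × 10^-4) = 3.32

pH = 3.32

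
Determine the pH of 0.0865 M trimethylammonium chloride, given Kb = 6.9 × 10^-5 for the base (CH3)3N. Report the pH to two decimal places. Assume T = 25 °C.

(CH3)3NH+ is the conjugate acid of the weak base (CH3)3N.
Ka = Kw/Kb = 1.0×10^-14 / 6.9 × 10^-5 = 1.45 × 10^-10
Ka = [H+]²/(0.0865 − [H+]) = 1.45 × 10^-10
Since Ka ≪ C₀, [H+] ≈ √(Ka·C₀) = 3.54 × 10^-6 M.
([H+]/C₀ = 0.0041% < 5%, so the approximation holds.)
pH = −log(3.54 × 10^-6) = 5.45

pH = 5.45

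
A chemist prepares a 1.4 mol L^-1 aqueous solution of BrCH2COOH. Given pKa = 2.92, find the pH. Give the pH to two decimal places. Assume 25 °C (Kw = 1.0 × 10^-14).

BrCH2COOH ⇌ BrCH2COO- + H+
Ka = 10^(−2.92) = 1.20 × 10^-3
From the ICE table, Ka = [H+]²/(1.4 − [H+]) = 1.20 × 10^-3.
Assume [H+] ≪ 1.4: [H+] ≈ √(1.20 × 10^-3 × 1.4) = 4.10 × 10^-2 M
([H+]/C₀ = 2.9% < 5%, so the approximation holds.)
pH = −log[H+] = −log(4.10 × 10^-2) = 1.39

pH = 1.39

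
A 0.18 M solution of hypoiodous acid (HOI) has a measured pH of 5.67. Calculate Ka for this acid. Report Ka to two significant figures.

Ka = 2.5 × 10^-11

[H+] = 10^(-5.67) = 2.14 × 10^-6 M
At equilibrium [HA] = 0.18 − 2.14 × 10^-6 = 1.80 × 10^-1 M
Ka = [H+][A-]/[HA] = (2.14 × 10^-6)² / 1.80 × 10^-1 = 2.5 × 10^-11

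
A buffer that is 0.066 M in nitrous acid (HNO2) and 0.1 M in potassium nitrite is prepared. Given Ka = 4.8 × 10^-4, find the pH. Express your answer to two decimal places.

pH = 3.50

pKa = −log(4.8 × 10^-4) = 3.319
pH = pKa + log([A⁻]/[HA]) = 3.319 + log(0.1/0.066)
pH = 3.319 + (+0.180) = 3.50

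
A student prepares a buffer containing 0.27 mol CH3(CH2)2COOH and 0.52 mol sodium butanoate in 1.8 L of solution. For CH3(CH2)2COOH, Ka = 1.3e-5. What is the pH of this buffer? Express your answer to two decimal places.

pKa = −log(1.3 × 10^-5) = 4.886
Using pH = pKa + log([base]/[acid]) with [base]/[acid] = 0.52/0.27:
pH = 4.886 + (+0.285) = 5.17

pH = 5.17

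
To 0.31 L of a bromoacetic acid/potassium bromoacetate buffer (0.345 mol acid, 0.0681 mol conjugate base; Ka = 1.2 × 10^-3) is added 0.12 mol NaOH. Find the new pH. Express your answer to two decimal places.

pH = 2.84

After neutralization: n(BrCH2COOH) = 0.225 mol, n(BrCH2COO-) = 0.188 mol.
pKa = −log(1.2 × 10^-3) = 2.921
Henderson–Hasselbalch with mole ratio 0.188/0.225: pH = 2.921 + (-0.078)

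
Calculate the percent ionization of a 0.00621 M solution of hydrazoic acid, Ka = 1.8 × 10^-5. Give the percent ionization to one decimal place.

HN3 ⇌ N3- + H+; let x = [H+] at equilibrium.
Solve x² + 1.8e-05x − 1.12e-07 = 0 → x = 3.25 × 10^-4 M
Fraction ionized = 3.25 × 10^-4 / 0.00621 = 0.0523 → 5.2%

5.2%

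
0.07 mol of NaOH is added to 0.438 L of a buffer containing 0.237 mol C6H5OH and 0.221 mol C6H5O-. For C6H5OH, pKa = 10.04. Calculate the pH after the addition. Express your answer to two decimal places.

OH- converts C6H5OH to C6H5O-: C6H5OH → 0.167 mol, C6H5O- → 0.291 mol.
pH = pKa + log(n_C6H5O-/n_C6H5OH) = 10.04 + log(0.291/0.167) = 10.04 + (+0.241)

pH = 10.28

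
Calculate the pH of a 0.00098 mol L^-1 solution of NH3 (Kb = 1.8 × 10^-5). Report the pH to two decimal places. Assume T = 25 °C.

NH3 + H2O ⇌ NH4+ + OH-
From the ICE table, Kb = [OH-]²/(0.00098 − [OH-]) = 1.8 × 10^-5.
Here C₀/Kb ≈ 54.4, so the small-[OH-] approximation fails. Use the quadratic:
[OH-] = [−1.8e-05 + √(1.8e-05² + 7.06e-08)]/2 = 1.24 × 10^-4 M
pOH = −log(1.24 × 10^-4) = 3.91; pH = 14.00 − 3.91 = 10.09

pH = 10.09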